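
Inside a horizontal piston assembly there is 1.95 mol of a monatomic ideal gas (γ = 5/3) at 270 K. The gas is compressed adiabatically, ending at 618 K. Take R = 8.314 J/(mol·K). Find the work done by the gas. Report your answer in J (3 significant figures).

W ≈ -8460 J

Adiabatic ⇒ Q = 0, so W_by = −ΔU = nCᵥ(T₁ − T₂).
Cᵥ = 3R/2 = 12.47 J/(mol·K).
W = (1.95)(12.47)(270 − 618) = -8463 J.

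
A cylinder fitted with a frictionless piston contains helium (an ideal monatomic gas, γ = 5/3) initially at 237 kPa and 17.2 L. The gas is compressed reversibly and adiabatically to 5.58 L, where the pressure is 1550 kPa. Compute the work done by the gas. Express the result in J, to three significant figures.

Adiabatic: W = (P₁V₁ − P₂V₂)/(γ − 1) with γ = 5/3.
P₁V₁ = 4076 J, P₂V₂ = 8649 J.
W = (4076 − 8649) / 0.6667 = -6859 J.

W ≈ -6860 J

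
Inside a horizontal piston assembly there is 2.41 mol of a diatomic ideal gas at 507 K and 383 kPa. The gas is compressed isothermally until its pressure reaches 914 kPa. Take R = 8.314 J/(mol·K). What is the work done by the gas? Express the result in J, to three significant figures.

W ≈ -8840 J

Isothermal process: W = nRT ln(V₂/V₁) = nRT ln(P₁/P₂).
W = (2.41)(8.314)(507) × ln(383/914)
  = 10159 × ln(0.419) = 10159 × -0.8698
W_by_gas = -8836 J.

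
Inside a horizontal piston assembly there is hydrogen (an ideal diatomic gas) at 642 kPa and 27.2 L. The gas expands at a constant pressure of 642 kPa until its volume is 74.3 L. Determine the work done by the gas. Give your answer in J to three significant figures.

Isobaric: W = P ΔV.
W = (642 kPa)(74.3 − 27.2 L) = (642)(47.1) = 30238 J.

W ≈ 30200 J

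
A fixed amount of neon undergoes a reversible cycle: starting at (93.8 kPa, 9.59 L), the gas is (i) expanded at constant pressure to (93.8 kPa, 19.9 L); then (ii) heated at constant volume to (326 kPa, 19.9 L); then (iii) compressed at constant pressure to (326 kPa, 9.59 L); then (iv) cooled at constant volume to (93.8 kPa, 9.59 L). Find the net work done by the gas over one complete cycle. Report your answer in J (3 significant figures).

Constant-volume legs do no work.
W(i) = (93.8)(19.9 − 9.59) = 967.1 J; W(iii) = (326)(9.59 − 19.9) = -3361 J.
W_net = 967.1 − 3361 = -2394 J (the counter-clockwise enclosed area).

W_net ≈ -2390 J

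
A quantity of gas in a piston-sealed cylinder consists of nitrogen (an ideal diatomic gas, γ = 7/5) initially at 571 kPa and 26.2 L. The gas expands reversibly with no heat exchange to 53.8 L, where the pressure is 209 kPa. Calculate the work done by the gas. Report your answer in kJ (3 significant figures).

W ≈ 9.29 kJ

Adiabatic: W = (P₁V₁ − P₂V₂)/(γ − 1) with γ = 7/5.
P₁V₁ = 14960 J, P₂V₂ = 11244 J.
W = (14960 − 11244) / 0.4 = 9290 J.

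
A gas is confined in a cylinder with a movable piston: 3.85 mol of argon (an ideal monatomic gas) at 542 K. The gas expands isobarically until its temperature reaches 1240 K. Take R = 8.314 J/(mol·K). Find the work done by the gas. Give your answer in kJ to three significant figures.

Isobaric: W = P ΔV = nR ΔT.
W = (3.85)(8.314)(1240 − 542) = 22342 J.

W ≈ 22.3 kJ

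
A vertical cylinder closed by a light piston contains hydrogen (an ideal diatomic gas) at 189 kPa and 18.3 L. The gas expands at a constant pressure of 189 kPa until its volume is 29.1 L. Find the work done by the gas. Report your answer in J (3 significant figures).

Isobaric: W = P ΔV.
W = (189 kPa)(29.1 − 18.3 L) = (189)(10.8) = 2041 J.

W ≈ 2040 J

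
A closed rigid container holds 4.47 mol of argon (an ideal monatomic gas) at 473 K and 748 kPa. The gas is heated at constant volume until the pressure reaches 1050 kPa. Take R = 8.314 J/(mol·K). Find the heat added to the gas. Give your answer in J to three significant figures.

Constant volume ⇒ W = 0, so Q = ΔU = nCᵥΔT with Cᵥ = 3R/2 = 12.47 J/(mol·K).
At constant V, T₂/T₁ = P₂/P₁ ⇒ ΔT = T₁(P₂/P₁ − 1) = 473·(1050/748 − 1) = 191 K.
ΔU = (4.47)(12.47)(191) = 10646 J.

Q ≈ 10600 J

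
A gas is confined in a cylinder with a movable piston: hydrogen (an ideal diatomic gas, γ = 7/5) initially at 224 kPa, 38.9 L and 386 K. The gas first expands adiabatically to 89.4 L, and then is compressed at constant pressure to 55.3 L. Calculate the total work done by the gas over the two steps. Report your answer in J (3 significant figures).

W_total ≈ 3780 J

Step 1 (adiabatic): W = (P₁V₁ − P₂V₂)/(γ−1) = (8714 − 6247)/0.4 = 6168 J.
After step 1: P = 69.87 kPa, V = 89.4 L, T = 276.7 K.
Step 2 (isobaric): W = PΔV = (69.87 kPa)(55.3 − 89.4 L) = -2383 J.
W_total = 6168 − 2383 = 3785 J.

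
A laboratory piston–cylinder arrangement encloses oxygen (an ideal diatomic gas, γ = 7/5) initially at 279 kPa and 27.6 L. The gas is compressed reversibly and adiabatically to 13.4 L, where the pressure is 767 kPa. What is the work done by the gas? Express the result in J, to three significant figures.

Adiabatic: W = (P₁V₁ − P₂V₂)/(γ − 1) with γ = 7/5.
P₁V₁ = 7700 J, P₂V₂ = 10278 J.
W = (7700 − 10278) / 0.4 = -6444 J.

W ≈ -6440 J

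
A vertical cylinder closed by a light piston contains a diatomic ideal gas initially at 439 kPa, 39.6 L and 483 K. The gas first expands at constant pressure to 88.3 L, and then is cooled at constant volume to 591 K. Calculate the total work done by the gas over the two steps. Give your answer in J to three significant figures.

W_total ≈ 21400 J

Step 1 (isobaric): W = PΔV = (439 kPa)(88.3 − 39.6 L) = 21379 J.
Step 2 (isochoric): W = 0 (constant volume).
W_total = 21379 + 0 = 21379 J.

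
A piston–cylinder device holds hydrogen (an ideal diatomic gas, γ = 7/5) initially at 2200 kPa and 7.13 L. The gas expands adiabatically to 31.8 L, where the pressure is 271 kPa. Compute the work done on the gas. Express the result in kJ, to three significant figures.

Adiabatic: W = (P₁V₁ − P₂V₂)/(γ − 1) with γ = 7/5.
P₁V₁ = 15686 J, P₂V₂ = 8618 J.
W = (15686 − 8618) / 0.4 = 17670 J.
Work on gas = −W_by = -17670 J.

W ≈ -17.7 kJ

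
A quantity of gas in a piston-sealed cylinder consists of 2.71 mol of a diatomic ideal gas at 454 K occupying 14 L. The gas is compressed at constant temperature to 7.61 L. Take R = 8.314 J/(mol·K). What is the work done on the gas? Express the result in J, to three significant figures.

Isothermal: W = nRT ln(V₂/V₁).
W = (2.71)(8.314)(454) × ln(7.61/14)
  = 10229 × -0.6096
W_by_gas = -6236 J; work on gas = −W_by = 6236 J.

W ≈ 6240 J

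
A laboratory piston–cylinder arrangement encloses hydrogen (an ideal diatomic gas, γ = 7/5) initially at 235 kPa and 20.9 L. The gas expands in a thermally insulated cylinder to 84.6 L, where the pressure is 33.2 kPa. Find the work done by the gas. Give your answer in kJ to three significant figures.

Adiabatic: W = (P₁V₁ − P₂V₂)/(γ − 1) with γ = 7/5.
P₁V₁ = 4912 J, P₂V₂ = 2809 J.
W = (4912 − 2809) / 0.4 = 5257 J.

W ≈ 5.26 kJ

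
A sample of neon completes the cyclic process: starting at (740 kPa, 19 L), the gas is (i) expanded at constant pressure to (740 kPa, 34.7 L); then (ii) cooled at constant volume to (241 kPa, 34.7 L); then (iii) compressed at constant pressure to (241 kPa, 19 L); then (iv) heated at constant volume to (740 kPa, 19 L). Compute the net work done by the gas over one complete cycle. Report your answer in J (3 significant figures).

Constant-volume legs do no work.
W(i) = (740)(34.7 − 19) = 11618 J; W(iii) = (241)(19 − 34.7) = -3784 J.
W_net = 11618 − 3784 = 7834 J (the clockwise enclosed area).

W_net ≈ 7830 J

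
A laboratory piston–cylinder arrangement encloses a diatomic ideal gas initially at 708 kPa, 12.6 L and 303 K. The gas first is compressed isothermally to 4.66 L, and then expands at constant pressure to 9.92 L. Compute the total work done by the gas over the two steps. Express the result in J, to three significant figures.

Step 1 (isothermal): W = P₁V₁ ln(V₂/V₁) = (8921) ln(4.66/12.6) = -8873 J.
After step 1: P = 1914 kPa, V = 4.66 L, T = 303 K.
Step 2 (isobaric): W = PΔV = (1914 kPa)(9.92 − 4.66 L) = 10069 J.
W_total = -8873 + 10069 = 1196 J.

W_total ≈ 1200 J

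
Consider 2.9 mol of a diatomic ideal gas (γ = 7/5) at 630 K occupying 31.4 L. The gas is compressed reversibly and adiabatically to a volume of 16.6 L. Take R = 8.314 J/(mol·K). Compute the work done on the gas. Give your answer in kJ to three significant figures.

Adiabatic: TV^(γ−1) = const with γ = 7/5.
T₂ = T₁ (V₁/V₂)^(γ−1) = 630 × (31.4/16.6)^0.4 = 630 × 1.29 = 813 K.
W_by = nCᵥ(T₁ − T₂) = (2.9)(20.79)(630 − 813) = -11028 J.
Work on gas = −W_by = 11028 J.

W ≈ 11.0 kJ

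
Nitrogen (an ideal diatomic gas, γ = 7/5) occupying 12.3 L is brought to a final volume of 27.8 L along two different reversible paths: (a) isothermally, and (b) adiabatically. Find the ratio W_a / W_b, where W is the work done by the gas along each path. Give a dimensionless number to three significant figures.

Path (a) isothermal: W = P₁V₁ ln(V₂/V₁) → W_a/(P₁V₁) = 0.8154.
Path (b) adiabatic: W = P₁V₁(1 − (V₁/V₂)^(γ−1))/(γ−1) → W_b/(P₁V₁) = 0.6958.
W_a / W_b = 0.8154 / 0.6958 = 1.172.

W_a / W_b ≈ 1.17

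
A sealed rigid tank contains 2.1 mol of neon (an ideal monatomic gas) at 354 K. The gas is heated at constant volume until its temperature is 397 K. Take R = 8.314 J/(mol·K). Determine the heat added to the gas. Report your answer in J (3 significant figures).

Constant volume ⇒ W = 0, so Q = ΔU = nCᵥΔT with Cᵥ = 3R/2 = 12.47 J/(mol·K).
ΔU = (2.1)(12.47)(397 − 354) = 1126 J.

Q ≈ 1130 J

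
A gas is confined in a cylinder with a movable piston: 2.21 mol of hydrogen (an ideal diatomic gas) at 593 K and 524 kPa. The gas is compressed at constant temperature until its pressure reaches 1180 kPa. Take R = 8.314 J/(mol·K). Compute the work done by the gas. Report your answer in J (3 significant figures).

Isothermal process: W = nRT ln(V₂/V₁) = nRT ln(P₁/P₂).
W = (2.21)(8.314)(593) × ln(524/1180)
  = 10896 × ln(0.4441) = 10896 × -0.8118
W_by_gas = -8845 J.

W ≈ -8840 J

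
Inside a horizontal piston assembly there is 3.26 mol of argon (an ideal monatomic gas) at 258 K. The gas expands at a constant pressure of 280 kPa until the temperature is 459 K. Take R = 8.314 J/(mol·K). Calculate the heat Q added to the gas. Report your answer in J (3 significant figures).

Q ≈ 13600 J

Isobaric: W = nRΔT = (3.26)(8.314)(201) = 5448 J.
ΔU = nCᵥΔT with Cᵥ = 3R/2: ΔU = (3.26)(12.47)(201) = 8172 J.
Q = ΔU + W = 8172 + 5448 = 13620 J.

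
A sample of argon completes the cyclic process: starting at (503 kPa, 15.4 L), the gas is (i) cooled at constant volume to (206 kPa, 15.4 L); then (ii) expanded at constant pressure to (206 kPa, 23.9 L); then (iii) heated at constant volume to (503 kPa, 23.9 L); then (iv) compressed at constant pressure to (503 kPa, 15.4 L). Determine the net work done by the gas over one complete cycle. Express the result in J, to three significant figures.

Constant-volume legs do no work.
W(ii) = (206)(23.9 − 15.4) = 1751 J; W(iv) = (503)(15.4 − 23.9) = -4275 J.
W_net = 1751 − 4275 = -2524 J (the counter-clockwise enclosed area).

W_net ≈ -2520 J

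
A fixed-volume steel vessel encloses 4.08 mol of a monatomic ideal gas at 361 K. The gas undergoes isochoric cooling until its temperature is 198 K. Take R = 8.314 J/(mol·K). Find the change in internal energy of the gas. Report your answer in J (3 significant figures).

Constant volume ⇒ W = 0, so Q = ΔU = nCᵥΔT with Cᵥ = 3R/2 = 12.47 J/(mol·K).
ΔU = (4.08)(12.47)(198 − 361) = -8294 J.

ΔU ≈ -8290 J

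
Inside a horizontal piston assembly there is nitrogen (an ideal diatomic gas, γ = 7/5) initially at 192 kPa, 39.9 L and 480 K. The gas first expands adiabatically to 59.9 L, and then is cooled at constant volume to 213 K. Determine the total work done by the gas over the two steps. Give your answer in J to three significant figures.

Step 1 (adiabatic): W = (P₁V₁ − P₂V₂)/(γ−1) = (7661 − 6512)/0.4 = 2873 J.
Step 2 (isochoric): W = 0 (constant volume).
W_total = 2873 + 0 = 2873 J.

W_total ≈ 2870 J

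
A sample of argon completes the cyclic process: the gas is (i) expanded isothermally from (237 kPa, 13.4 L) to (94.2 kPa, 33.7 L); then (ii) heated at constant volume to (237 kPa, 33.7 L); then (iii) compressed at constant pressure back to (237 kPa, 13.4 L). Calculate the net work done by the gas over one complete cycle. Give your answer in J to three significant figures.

Leg (i): W = PᵢVᵢ ln(V_f/Vᵢ) = (3176) ln(33.7/13.4) = 2929 J.
Leg (ii): W = 0.
Leg (iii): W = PΔV = (237)(13.4 − 33.7) = -4811 J.
W_net = 2929 − 4811 = -1882 J.

W_net ≈ -1880 J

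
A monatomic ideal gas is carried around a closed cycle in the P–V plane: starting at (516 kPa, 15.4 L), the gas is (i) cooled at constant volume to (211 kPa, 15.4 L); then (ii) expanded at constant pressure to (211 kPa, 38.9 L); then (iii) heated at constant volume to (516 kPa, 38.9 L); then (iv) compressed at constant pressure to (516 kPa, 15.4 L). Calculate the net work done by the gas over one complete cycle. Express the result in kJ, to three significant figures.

Constant-volume legs do no work.
W(ii) = (211)(38.9 − 15.4) = 4958 J; W(iv) = (516)(15.4 − 38.9) = -12126 J.
W_net = 4958 − 12126 = -7168 J (the counter-clockwise enclosed area).

W_net ≈ -7.17 kJ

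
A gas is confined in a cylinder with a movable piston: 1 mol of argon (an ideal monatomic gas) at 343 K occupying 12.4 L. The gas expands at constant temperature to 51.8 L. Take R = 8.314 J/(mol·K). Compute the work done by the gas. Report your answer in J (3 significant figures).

W ≈ 4080 J

Isothermal: W = nRT ln(V₂/V₁).
W = (1)(8.314)(343) × ln(51.8/12.4)
  = 2852 × 1.43
W_by_gas = 4077 J.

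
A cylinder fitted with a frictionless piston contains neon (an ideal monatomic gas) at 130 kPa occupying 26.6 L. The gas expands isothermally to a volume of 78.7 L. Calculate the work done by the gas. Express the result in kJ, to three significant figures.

Isothermal: W = nRT ln(V₂/V₁) = P₁V₁ ln(V₂/V₁).
P₁V₁ = (130 kPa)(26.6 L) = 3458 J.
W = 3458 × ln(78.7/26.6) = 3458 × 1.085
W_by_gas = 3751 J.

W ≈ 3.75 kJ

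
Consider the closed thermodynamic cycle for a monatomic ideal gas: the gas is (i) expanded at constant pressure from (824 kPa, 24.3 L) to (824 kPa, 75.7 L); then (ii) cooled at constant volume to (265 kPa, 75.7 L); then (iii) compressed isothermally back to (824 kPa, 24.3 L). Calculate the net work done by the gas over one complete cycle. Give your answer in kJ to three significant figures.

W_net ≈ 19.6 kJ

Leg (i): W = PΔV = (824)(75.7 − 24.3) = 42354 J.
Leg (ii): W = 0.
Leg (iii): W = PᵢVᵢ ln(V_f/Vᵢ) = (20060) ln(24.3/75.7) = -22795 J.
W_net = 42354 − 22795 = 19559 J.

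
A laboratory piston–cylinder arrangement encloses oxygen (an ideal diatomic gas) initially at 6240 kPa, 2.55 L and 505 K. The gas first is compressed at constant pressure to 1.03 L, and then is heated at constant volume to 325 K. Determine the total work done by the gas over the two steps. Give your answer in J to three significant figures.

Step 1 (isobaric): W = PΔV = (6240 kPa)(1.03 − 2.55 L) = -9485 J.
Step 2 (isochoric): W = 0 (constant volume).
W_total = -9485 + 0 = -9485 J.

W_total ≈ -9480 J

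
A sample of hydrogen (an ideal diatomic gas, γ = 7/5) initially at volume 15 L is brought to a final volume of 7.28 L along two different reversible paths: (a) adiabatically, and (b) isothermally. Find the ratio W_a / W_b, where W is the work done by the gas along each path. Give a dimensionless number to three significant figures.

Path (a) adiabatic: W = P₁V₁(1 − (V₁/V₂)^(γ−1))/(γ−1) → W_a/(P₁V₁) = -0.8383.
Path (b) isothermal: W = P₁V₁ ln(V₂/V₁) → W_b/(P₁V₁) = -0.7229.
W_a / W_b = -0.8383 / -0.7229 = 1.16.

W_a / W_b ≈ 1.16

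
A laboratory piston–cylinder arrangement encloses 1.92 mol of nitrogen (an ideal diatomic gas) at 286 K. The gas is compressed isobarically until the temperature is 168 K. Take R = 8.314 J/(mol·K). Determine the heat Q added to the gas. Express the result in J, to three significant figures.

Isobaric: W = nRΔT = (1.92)(8.314)(-118) = -1884 J.
ΔU = nCᵥΔT with Cᵥ = 5R/2: ΔU = (1.92)(20.79)(-118) = -4709 J.
Q = ΔU + W = -4709 − 1884 = -6593 J.

Q ≈ -6590 J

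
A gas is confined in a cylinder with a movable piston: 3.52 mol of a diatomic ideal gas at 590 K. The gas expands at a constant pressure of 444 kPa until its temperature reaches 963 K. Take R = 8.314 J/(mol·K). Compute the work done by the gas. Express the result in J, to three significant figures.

W ≈ 10900 J

Isobaric: W = P ΔV = nR ΔT.
W = (3.52)(8.314)(963 − 590) = 10916 J.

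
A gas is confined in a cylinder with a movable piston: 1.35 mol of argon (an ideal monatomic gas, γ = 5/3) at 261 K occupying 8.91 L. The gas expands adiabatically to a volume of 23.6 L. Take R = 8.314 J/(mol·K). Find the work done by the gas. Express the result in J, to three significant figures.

W ≈ 2100 J

Adiabatic: TV^(γ−1) = const with γ = 5/3.
T₂ = T₁ (V₁/V₂)^(γ−1) = 261 × (8.91/23.6)^0.667 = 261 × 0.5224 = 136.3 K.
W_by = nCᵥ(T₁ − T₂) = (1.35)(12.47)(261 − 136.3) = 2099 J.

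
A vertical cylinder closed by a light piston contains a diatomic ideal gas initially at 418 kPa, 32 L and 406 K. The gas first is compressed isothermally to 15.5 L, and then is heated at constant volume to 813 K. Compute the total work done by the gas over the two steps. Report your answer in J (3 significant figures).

W_total ≈ -9700 J

Step 1 (isothermal): W = P₁V₁ ln(V₂/V₁) = (13376) ln(15.5/32) = -9696 J.
Step 2 (isochoric): W = 0 (constant volume).
W_total = -9696 + 0 = -9696 J.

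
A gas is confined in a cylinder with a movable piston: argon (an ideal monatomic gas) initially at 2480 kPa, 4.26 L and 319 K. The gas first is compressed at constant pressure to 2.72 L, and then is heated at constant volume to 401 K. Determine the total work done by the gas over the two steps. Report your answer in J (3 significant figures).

W_total ≈ -3820 J

Step 1 (isobaric): W = PΔV = (2480 kPa)(2.72 − 4.26 L) = -3819 J.
Step 2 (isochoric): W = 0 (constant volume).
W_total = -3819 + 0 = -3819 J.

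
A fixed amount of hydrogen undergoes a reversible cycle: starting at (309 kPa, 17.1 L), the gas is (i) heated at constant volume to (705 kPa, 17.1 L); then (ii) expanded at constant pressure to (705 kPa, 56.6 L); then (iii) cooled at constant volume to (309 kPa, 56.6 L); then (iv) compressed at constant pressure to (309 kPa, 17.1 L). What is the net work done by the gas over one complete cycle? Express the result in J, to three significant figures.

W_net ≈ 15600 J

Constant-volume legs do no work.
W(ii) = (705)(56.6 − 17.1) = 27848 J; W(iv) = (309)(17.1 − 56.6) = -12206 J.
W_net = 27848 − 12206 = 15642 J (the clockwise enclosed area).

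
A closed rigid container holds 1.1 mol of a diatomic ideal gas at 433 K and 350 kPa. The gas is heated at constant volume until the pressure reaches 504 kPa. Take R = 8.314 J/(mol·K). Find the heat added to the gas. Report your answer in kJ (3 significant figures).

Constant volume ⇒ W = 0, so Q = ΔU = nCᵥΔT with Cᵥ = 5R/2 = 20.79 J/(mol·K).
At constant V, T₂/T₁ = P₂/P₁ ⇒ ΔT = T₁(P₂/P₁ − 1) = 433·(504/350 − 1) = 190.5 K.
ΔU = (1.1)(20.79)(190.5) = 4356 J.

Q ≈ 4.36 kJ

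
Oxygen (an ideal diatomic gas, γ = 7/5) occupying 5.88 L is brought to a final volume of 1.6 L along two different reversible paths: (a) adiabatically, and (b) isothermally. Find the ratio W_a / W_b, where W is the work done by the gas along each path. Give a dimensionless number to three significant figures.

W_a / W_b ≈ 1.31

Path (a) adiabatic: W = P₁V₁(1 − (V₁/V₂)^(γ−1))/(γ−1) → W_a/(P₁V₁) = -1.708.
Path (b) isothermal: W = P₁V₁ ln(V₂/V₁) → W_b/(P₁V₁) = -1.302.
W_a / W_b = -1.708 / -1.302 = 1.312.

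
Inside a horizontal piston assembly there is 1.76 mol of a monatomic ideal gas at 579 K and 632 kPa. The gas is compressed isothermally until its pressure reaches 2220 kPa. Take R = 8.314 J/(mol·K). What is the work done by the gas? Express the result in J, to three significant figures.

Isothermal process: W = nRT ln(V₂/V₁) = nRT ln(P₁/P₂).
W = (1.76)(8.314)(579) × ln(632/2220)
  = 8472 × ln(0.2847) = 8472 × -1.256
W_by_gas = -10644 J.

W ≈ -10600 J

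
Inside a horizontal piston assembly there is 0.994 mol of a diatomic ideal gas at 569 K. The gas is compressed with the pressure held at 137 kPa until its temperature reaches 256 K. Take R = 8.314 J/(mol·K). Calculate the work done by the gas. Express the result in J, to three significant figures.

Isobaric: W = P ΔV = nR ΔT.
W = (0.994)(8.314)(256 − 569) = -2587 J.

W ≈ -2590 J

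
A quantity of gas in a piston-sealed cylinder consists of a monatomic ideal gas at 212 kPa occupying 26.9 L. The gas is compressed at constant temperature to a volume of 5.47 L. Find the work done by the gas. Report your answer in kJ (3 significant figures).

Isothermal: W = nRT ln(V₂/V₁) = P₁V₁ ln(V₂/V₁).
P₁V₁ = (212 kPa)(26.9 L) = 5703 J.
W = 5703 × ln(5.47/26.9) = 5703 × -1.593
W_by_gas = -9084 J.

W ≈ -9.08 kJ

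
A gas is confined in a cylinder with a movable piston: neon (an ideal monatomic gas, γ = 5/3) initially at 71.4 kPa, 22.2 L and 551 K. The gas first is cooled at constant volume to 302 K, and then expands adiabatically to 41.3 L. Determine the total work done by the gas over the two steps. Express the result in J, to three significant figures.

W_total ≈ 442 J

Step 1 (isochoric): W = 0 (constant volume).
After step 1: P = 39.13 kPa (V unchanged).
Step 2 (adiabatic): W = (P₁V₁ − P₂V₂)/(γ−1) = (868.8 − 574.3)/0.667 = 441.6 J.
W_total = 0 + 441.6 = 441.6 J.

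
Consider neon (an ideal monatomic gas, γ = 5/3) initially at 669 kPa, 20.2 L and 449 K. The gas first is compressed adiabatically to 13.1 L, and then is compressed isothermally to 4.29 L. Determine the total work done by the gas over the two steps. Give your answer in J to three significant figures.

Step 1 (adiabatic): W = (P₁V₁ − P₂V₂)/(γ−1) = (13514 − 18037)/0.667 = -6785 J.
After step 1: P = 1377 kPa, V = 13.1 L, T = 599.3 K.
Step 2 (isothermal): W = P₁V₁ ln(V₂/V₁) = (18037) ln(4.29/13.1) = -20135 J.
W_total = -6785 − 20135 = -26920 J.

W_total ≈ -26900 J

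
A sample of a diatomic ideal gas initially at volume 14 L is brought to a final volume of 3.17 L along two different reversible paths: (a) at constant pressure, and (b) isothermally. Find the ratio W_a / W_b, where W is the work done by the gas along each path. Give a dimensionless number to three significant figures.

W_a / W_b ≈ 0.521

Path (a) isobaric: W = P₁(V₂ − V₁) → W_a/(P₁V₁) = -0.7736.
Path (b) isothermal: W = P₁V₁ ln(V₂/V₁) → W_b/(P₁V₁) = -1.485.
W_a / W_b = -0.7736 / -1.485 = 0.5208.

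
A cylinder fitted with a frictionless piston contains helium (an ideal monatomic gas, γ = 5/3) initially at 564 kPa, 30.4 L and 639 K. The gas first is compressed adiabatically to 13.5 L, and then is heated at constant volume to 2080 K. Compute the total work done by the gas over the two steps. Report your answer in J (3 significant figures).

Step 1 (adiabatic): W = (P₁V₁ − P₂V₂)/(γ−1) = (17146 − 29456)/0.667 = -18466 J.
Step 2 (isochoric): W = 0 (constant volume).
W_total = -18466 + 0 = -18466 J.

W_total ≈ -18500 J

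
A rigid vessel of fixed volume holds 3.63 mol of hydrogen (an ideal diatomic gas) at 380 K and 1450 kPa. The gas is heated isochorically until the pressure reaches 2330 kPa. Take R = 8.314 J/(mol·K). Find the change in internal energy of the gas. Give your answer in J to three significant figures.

Constant volume ⇒ W = 0, so Q = ΔU = nCᵥΔT with Cᵥ = 5R/2 = 20.79 J/(mol·K).
At constant V, T₂/T₁ = P₂/P₁ ⇒ ΔT = T₁(P₂/P₁ − 1) = 380·(2330/1450 − 1) = 230.6 K.
ΔU = (3.63)(20.79)(230.6) = 17400 J.

ΔU ≈ 17400 J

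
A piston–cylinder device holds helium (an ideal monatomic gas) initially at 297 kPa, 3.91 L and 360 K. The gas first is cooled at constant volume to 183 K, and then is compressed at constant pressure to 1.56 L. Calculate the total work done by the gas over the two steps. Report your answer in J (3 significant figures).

W_total ≈ -355 J

Step 1 (isochoric): W = 0 (constant volume).
After step 1: P = 151 kPa (V unchanged).
Step 2 (isobaric): W = PΔV = (151 kPa)(1.56 − 3.91 L) = -354.8 J.
W_total = 0 − 354.8 = -354.8 J.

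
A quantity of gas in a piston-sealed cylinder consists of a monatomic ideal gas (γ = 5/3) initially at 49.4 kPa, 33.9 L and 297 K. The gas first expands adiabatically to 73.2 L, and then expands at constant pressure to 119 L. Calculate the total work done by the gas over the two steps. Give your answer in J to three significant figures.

Step 1 (adiabatic): W = (P₁V₁ − P₂V₂)/(γ−1) = (1675 − 1002)/0.667 = 1008 J.
After step 1: P = 13.69 kPa, V = 73.2 L, T = 177.8 K.
Step 2 (isobaric): W = PΔV = (13.69 kPa)(119 − 73.2 L) = 627.2 J.
W_total = 1008 + 627.2 = 1636 J.

W_total ≈ 1640 J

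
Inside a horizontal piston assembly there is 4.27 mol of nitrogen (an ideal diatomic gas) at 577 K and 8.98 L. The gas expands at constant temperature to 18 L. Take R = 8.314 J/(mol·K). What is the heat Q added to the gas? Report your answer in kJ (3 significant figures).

Q ≈ 14.2 kJ

Isothermal ⇒ ΔU = 0, so Q = W = nRT ln(V₂/V₁).
Q = (4.27)(8.314)(577) ln(18/8.98) = 20484 × 0.6954 = 14244 J.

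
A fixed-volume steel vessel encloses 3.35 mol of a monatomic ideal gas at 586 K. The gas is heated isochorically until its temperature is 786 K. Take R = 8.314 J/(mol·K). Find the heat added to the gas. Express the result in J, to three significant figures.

Constant volume ⇒ W = 0, so Q = ΔU = nCᵥΔT with Cᵥ = 3R/2 = 12.47 J/(mol·K).
ΔU = (3.35)(12.47)(786 − 586) = 8356 J.

Q ≈ 8360 J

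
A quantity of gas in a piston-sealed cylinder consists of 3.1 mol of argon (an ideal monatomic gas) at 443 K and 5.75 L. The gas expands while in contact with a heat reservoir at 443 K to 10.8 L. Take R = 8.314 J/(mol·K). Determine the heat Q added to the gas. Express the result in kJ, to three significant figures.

Isothermal ⇒ ΔU = 0, so Q = W = nRT ln(V₂/V₁).
Q = (3.1)(8.314)(443) ln(10.8/5.75) = 11418 × 0.6303 = 7197 J.

Q ≈ 7.20 kJ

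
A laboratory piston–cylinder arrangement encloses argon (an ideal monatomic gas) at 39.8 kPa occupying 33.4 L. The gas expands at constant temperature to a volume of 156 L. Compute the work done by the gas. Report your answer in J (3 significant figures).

W ≈ 2050 J

Isothermal: W = nRT ln(V₂/V₁) = P₁V₁ ln(V₂/V₁).
P₁V₁ = (39.8 kPa)(33.4 L) = 1329 J.
W = 1329 × ln(156/33.4) = 1329 × 1.541
W_by_gas = 2049 J.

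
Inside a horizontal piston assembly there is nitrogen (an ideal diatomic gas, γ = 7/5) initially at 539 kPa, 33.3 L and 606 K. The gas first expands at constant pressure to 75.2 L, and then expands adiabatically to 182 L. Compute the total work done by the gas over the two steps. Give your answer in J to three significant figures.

Step 1 (isobaric): W = PΔV = (539 kPa)(75.2 − 33.3 L) = 22584 J.
After step 1: P = 539 kPa, V = 75.2 L, T = 1369 K.
Step 2 (adiabatic): W = (P₁V₁ − P₂V₂)/(γ−1) = (40533 − 28462)/0.4 = 30177 J.
W_total = 22584 + 30177 = 52761 J.

W_total ≈ 52800 J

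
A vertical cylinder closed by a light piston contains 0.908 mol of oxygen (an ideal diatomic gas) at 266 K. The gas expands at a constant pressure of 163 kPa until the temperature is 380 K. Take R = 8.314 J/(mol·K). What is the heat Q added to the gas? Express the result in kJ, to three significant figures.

Isobaric: W = nRΔT = (0.908)(8.314)(114) = 860.6 J.
ΔU = nCᵥΔT with Cᵥ = 5R/2: ΔU = (0.908)(20.79)(114) = 2151 J.
Q = ΔU + W = 2151 + 860.6 = 3012 J.

Q ≈ 3.01 kJ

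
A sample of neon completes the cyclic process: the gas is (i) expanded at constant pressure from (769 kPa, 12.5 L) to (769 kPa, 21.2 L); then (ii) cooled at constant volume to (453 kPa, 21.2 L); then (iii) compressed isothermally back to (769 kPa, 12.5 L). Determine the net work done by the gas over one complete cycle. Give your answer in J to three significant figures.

Leg (i): W = PΔV = (769)(21.2 − 12.5) = 6690 J.
Leg (ii): W = 0.
Leg (iii): W = PᵢVᵢ ln(V_f/Vᵢ) = (9604) ln(12.5/21.2) = -5073 J.
W_net = 6690 − 5073 = 1617 J.

W_net ≈ 1620 J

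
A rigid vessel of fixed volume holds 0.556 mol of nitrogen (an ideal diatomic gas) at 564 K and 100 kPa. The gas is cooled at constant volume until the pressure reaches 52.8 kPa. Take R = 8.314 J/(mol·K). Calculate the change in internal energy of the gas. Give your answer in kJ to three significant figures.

ΔU ≈ -3.08 kJ

Constant volume ⇒ W = 0, so Q = ΔU = nCᵥΔT with Cᵥ = 5R/2 = 20.79 J/(mol·K).
At constant V, T₂/T₁ = P₂/P₁ ⇒ ΔT = T₁(P₂/P₁ − 1) = 564·(52.8/100 − 1) = -266.2 K.
ΔU = (0.556)(20.79)(-266.2) = -3076 J.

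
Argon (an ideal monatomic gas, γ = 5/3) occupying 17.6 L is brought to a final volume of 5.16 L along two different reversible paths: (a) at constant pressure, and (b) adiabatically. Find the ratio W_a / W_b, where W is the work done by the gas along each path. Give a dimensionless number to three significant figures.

Path (a) isobaric: W = P₁(V₂ − V₁) → W_a/(P₁V₁) = -0.7068.
Path (b) adiabatic: W = P₁V₁(1 − (V₁/V₂)^(γ−1))/(γ−1) → W_b/(P₁V₁) = -1.899.
W_a / W_b = -0.7068 / -1.899 = 0.3722.

W_a / W_b ≈ 0.372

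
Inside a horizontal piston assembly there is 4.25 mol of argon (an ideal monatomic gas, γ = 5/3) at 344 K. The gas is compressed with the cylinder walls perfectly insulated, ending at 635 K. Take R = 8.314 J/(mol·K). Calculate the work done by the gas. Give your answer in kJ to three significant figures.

Adiabatic ⇒ Q = 0, so W_by = −ΔU = nCᵥ(T₁ − T₂).
Cᵥ = 3R/2 = 12.47 J/(mol·K).
W = (4.25)(12.47)(344 − 635) = -15424 J.

W ≈ -15.4 kJ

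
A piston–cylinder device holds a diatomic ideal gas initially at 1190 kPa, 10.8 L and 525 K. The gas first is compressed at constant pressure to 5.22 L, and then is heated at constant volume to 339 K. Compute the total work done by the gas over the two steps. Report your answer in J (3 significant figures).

Step 1 (isobaric): W = PΔV = (1190 kPa)(5.22 − 10.8 L) = -6640 J.
Step 2 (isochoric): W = 0 (constant volume).
W_total = -6640 + 0 = -6640 J.

W_total ≈ -6640 J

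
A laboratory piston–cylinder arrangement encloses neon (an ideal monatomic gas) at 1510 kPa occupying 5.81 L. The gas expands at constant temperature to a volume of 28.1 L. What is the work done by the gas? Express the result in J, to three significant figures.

W ≈ 13800 J

Isothermal: W = nRT ln(V₂/V₁) = P₁V₁ ln(V₂/V₁).
P₁V₁ = (1510 kPa)(5.81 L) = 8773 J.
W = 8773 × ln(28.1/5.81) = 8773 × 1.576
W_by_gas = 13828 J.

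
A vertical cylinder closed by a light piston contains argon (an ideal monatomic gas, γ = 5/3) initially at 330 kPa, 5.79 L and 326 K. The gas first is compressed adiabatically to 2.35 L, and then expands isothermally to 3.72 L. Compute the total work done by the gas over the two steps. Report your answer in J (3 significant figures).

Step 1 (adiabatic): W = (P₁V₁ − P₂V₂)/(γ−1) = (1911 − 3486)/0.667 = -2362 J.
After step 1: P = 1483 kPa, V = 2.35 L, T = 594.7 K.
Step 2 (isothermal): W = P₁V₁ ln(V₂/V₁) = (3486) ln(3.72/2.35) = 1601 J.
W_total = -2362 + 1601 = -761.3 J.

W_total ≈ -761 J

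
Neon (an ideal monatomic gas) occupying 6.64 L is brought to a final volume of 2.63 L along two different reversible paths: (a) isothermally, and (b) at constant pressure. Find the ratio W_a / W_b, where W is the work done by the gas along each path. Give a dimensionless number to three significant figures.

Path (a) isothermal: W = P₁V₁ ln(V₂/V₁) → W_a/(P₁V₁) = -0.9261.
Path (b) isobaric: W = P₁(V₂ − V₁) → W_b/(P₁V₁) = -0.6039.
W_a / W_b = -0.9261 / -0.6039 = 1.534.

W_a / W_b ≈ 1.53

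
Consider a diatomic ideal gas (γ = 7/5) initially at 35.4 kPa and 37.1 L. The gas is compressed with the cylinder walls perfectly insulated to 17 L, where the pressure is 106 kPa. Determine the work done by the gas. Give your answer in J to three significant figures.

W ≈ -1220 J

Adiabatic: W = (P₁V₁ − P₂V₂)/(γ − 1) with γ = 7/5.
P₁V₁ = 1313 J, P₂V₂ = 1802 J.
W = (1313 − 1802) / 0.4 = -1222 J.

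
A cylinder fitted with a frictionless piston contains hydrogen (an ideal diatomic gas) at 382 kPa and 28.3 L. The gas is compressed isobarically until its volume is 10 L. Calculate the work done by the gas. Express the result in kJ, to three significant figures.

W ≈ -6.99 kJ

Isobaric: W = P ΔV.
W = (382 kPa)(10 − 28.3 L) = (382)(-18.3) = -6991 J.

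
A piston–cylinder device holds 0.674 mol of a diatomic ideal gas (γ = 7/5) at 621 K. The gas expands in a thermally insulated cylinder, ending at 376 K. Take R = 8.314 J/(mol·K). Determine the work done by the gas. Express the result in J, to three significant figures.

Adiabatic ⇒ Q = 0, so W_by = −ΔU = nCᵥ(T₁ − T₂).
Cᵥ = 5R/2 = 20.79 J/(mol·K).
W = (0.674)(20.79)(621 − 376) = 3432 J.

W ≈ 3430 J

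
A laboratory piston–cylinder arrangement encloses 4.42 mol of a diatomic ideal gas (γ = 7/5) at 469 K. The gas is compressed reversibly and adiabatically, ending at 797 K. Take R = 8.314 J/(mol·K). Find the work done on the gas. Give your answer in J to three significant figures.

W ≈ 30100 J

Adiabatic ⇒ Q = 0, so W_by = −ΔU = nCᵥ(T₁ − T₂).
Cᵥ = 5R/2 = 20.79 J/(mol·K).
W = (4.42)(20.79)(469 − 797) = -30133 J.
Work on gas = −W_by = 30133 J.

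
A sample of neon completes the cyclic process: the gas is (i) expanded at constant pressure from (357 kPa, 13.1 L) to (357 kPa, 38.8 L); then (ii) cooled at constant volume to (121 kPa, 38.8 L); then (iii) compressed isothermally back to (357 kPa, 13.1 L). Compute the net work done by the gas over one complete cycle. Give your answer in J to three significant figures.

Leg (i): W = PΔV = (357)(38.8 − 13.1) = 9175 J.
Leg (ii): W = 0.
Leg (iii): W = PᵢVᵢ ln(V_f/Vᵢ) = (4695) ln(13.1/38.8) = -5098 J.
W_net = 9175 − 5098 = 4077 J.

W_net ≈ 4080 J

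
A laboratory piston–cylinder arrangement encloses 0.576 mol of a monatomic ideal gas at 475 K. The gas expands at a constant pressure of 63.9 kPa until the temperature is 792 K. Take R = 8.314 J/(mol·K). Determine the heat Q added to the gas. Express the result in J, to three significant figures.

Q ≈ 3800 J

Isobaric: W = nRΔT = (0.576)(8.314)(317) = 1518 J.
ΔU = nCᵥΔT with Cᵥ = 3R/2: ΔU = (0.576)(12.47)(317) = 2277 J.
Q = ΔU + W = 2277 + 1518 = 3795 J.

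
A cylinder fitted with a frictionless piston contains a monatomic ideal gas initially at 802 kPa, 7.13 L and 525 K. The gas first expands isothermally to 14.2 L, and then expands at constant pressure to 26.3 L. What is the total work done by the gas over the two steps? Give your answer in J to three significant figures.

Step 1 (isothermal): W = P₁V₁ ln(V₂/V₁) = (5718) ln(14.2/7.13) = 3939 J.
After step 1: P = 402.7 kPa, V = 14.2 L, T = 525 K.
Step 2 (isobaric): W = PΔV = (402.7 kPa)(26.3 − 14.2 L) = 4873 J.
W_total = 3939 + 4873 = 8812 J.

W_total ≈ 8810 J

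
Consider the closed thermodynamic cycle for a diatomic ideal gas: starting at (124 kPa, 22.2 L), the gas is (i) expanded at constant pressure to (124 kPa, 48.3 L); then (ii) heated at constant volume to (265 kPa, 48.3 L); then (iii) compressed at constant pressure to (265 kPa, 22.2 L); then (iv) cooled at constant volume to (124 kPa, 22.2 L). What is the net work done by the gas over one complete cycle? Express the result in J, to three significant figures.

Constant-volume legs do no work.
W(i) = (124)(48.3 − 22.2) = 3236 J; W(iii) = (265)(22.2 − 48.3) = -6916 J.
W_net = 3236 − 6916 = -3680 J (the counter-clockwise enclosed area).

W_net ≈ -3680 J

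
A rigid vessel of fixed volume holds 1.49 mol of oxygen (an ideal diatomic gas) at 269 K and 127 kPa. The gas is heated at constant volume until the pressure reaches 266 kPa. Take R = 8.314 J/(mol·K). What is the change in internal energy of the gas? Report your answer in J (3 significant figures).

ΔU ≈ 9120 J

Constant volume ⇒ W = 0, so Q = ΔU = nCᵥΔT with Cᵥ = 5R/2 = 20.79 J/(mol·K).
At constant V, T₂/T₁ = P₂/P₁ ⇒ ΔT = T₁(P₂/P₁ − 1) = 269·(266/127 − 1) = 294.4 K.
ΔU = (1.49)(20.79)(294.4) = 9118 J.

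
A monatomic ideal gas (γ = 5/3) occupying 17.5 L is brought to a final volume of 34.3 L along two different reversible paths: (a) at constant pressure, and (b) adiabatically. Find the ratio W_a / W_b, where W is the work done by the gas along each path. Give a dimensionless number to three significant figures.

Path (a) isobaric: W = P₁(V₂ − V₁) → W_a/(P₁V₁) = 0.96.
Path (b) adiabatic: W = P₁V₁(1 − (V₁/V₂)^(γ−1))/(γ−1) → W_b/(P₁V₁) = 0.5422.
W_a / W_b = 0.96 / 0.5422 = 1.77.

W_a / W_b ≈ 1.77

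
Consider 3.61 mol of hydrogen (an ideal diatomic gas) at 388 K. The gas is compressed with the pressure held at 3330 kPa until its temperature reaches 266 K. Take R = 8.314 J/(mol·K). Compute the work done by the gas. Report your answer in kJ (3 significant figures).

Isobaric: W = P ΔV = nR ΔT.
W = (3.61)(8.314)(266 − 388) = -3662 J.

W ≈ -3.66 kJ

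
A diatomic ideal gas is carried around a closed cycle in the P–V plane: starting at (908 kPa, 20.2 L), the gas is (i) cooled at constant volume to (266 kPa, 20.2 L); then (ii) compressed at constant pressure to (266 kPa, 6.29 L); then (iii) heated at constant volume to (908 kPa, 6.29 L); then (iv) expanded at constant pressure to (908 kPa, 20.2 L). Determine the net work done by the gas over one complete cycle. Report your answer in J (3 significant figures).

Constant-volume legs do no work.
W(ii) = (266)(6.29 − 20.2) = -3700 J; W(iv) = (908)(20.2 − 6.29) = 12630 J.
W_net = -3700 + 12630 = 8930 J (the clockwise enclosed area).

W_net ≈ 8930 J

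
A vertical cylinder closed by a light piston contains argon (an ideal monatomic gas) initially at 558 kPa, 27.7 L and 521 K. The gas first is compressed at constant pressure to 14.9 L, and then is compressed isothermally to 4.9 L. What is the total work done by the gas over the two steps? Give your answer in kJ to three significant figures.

Step 1 (isobaric): W = PΔV = (558 kPa)(14.9 − 27.7 L) = -7142 J.
After step 1: P = 558 kPa, V = 14.9 L, T = 280.2 K.
Step 2 (isothermal): W = P₁V₁ ln(V₂/V₁) = (8314) ln(4.9/14.9) = -9246 J.
W_total = -7142 − 9246 = -16389 J.

W_total ≈ -16.4 kJ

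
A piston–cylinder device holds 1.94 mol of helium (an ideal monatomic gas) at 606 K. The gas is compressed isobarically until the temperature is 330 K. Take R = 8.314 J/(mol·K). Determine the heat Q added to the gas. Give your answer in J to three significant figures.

Isobaric: W = nRΔT = (1.94)(8.314)(-276) = -4452 J.
ΔU = nCᵥΔT with Cᵥ = 3R/2: ΔU = (1.94)(12.47)(-276) = -6677 J.
Q = ΔU + W = -6677 − 4452 = -11129 J.

Q ≈ -11100 J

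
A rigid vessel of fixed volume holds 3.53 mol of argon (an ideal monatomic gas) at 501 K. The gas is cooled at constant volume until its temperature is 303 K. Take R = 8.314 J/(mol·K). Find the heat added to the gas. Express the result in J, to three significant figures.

Constant volume ⇒ W = 0, so Q = ΔU = nCᵥΔT with Cᵥ = 3R/2 = 12.47 J/(mol·K).
ΔU = (3.53)(12.47)(303 − 501) = -8716 J.

Q ≈ -8720 J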